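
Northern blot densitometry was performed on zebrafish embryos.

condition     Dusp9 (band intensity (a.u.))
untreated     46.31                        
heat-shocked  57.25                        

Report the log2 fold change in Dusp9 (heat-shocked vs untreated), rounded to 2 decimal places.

Fold change = 57.25 / 46.31 = 1.2362
log2(1.2362) = 0.306

0.31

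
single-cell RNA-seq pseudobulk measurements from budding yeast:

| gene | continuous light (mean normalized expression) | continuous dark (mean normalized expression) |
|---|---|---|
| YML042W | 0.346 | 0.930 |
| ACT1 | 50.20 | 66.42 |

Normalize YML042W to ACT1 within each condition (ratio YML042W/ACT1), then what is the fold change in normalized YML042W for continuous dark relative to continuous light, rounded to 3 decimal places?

YML042W/ACT1 (continuous light) = 0.346 / 50.20 = 0.0068924
YML042W/ACT1 (continuous dark) = 0.930 / 66.42 = 0.014002
Fold change = 0.014002 / 0.0068924 = 2.0315

2.031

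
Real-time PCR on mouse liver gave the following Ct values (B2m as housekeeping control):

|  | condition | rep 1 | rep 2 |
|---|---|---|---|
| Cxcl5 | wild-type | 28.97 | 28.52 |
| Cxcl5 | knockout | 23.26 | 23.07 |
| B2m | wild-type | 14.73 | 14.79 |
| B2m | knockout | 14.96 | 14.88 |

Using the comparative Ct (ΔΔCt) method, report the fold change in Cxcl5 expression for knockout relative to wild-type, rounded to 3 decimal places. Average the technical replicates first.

53.446

Mean Ct: Cxcl5 wild-type 28.745; Cxcl5 knockout 23.165; B2m wild-type 14.760; B2m knockout 14.920
ΔCt(wild-type) = 28.745 − 14.760 = 13.985
ΔCt(knockout) = 23.165 − 14.920 = 8.245
ΔΔCt = 8.245 − 13.985 = -5.740
Fold change = 2^(−(-5.740)) = 2^5.740 = 53.4456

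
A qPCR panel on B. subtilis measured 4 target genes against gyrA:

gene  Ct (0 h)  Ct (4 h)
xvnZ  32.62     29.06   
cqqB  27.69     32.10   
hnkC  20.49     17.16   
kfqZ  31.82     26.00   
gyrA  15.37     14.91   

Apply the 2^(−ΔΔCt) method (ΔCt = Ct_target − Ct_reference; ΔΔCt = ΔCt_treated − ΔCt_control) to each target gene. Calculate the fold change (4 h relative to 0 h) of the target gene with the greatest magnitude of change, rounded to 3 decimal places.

41.070

xvnZ: ΔΔCt = (29.06−14.91) − (32.62−15.37) = 14.15 − 17.25 = -3.10; fold change = 2^3.10 = 8.574
cqqB: ΔΔCt = (32.10−14.91) − (27.69−15.37) = 17.19 − 12.32 = 4.87; fold change = 2^-4.87 = 0.034
hnkC: ΔΔCt = (17.16−14.91) − (20.49−15.37) = 2.25 − 5.12 = -2.87; fold change = 2^2.87 = 7.311
kfqZ: ΔΔCt = (26.00−14.91) − (31.82−15.37) = 11.09 − 16.45 = -5.36; fold change = 2^5.36 = 41.070
kfqZ has the largest |ΔΔCt| = 5.36.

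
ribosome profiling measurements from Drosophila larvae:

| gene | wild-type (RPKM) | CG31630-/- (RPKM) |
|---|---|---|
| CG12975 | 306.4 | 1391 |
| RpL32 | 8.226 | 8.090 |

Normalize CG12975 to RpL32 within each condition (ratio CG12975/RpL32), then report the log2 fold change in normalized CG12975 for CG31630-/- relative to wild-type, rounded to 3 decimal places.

2.207

CG12975/RpL32 (wild-type) = 306.4 / 8.226 = 37.248
CG12975/RpL32 (CG31630-/-) = 1391 / 8.090 = 171.94
Fold change = 171.94 / 37.248 = 4.6161
log2(4.6161) = 2.2067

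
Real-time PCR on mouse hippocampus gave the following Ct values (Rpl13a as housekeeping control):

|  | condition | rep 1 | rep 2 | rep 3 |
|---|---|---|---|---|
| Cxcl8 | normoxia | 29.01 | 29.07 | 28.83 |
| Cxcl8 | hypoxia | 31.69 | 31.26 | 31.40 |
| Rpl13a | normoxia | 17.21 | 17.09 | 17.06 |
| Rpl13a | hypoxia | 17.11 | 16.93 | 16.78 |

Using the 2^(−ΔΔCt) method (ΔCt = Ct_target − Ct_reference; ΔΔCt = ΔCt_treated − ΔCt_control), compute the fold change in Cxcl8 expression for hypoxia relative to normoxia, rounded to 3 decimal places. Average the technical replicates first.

0.158

Mean Ct: Cxcl8 normoxia 28.970; Cxcl8 hypoxia 31.450; Rpl13a normoxia 17.120; Rpl13a hypoxia 16.940
ΔCt(normoxia) = 28.970 − 17.120 = 11.850
ΔCt(hypoxia) = 31.450 − 16.940 = 14.510
ΔΔCt = 14.510 − 11.850 = 2.660
Fold change = 2^(−2.660) = 0.1582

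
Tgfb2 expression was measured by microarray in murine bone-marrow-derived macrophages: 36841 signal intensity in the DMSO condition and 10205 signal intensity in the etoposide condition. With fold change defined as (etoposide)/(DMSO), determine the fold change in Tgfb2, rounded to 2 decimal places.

0.28

Fold change = 10205 / 36841 = 0.277
Tgfb2 is downregulated.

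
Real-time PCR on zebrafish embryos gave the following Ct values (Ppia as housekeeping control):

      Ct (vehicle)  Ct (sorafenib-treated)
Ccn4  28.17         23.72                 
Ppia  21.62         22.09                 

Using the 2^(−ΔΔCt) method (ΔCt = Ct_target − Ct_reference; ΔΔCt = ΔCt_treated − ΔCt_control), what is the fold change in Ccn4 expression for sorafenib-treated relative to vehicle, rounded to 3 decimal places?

30.274

ΔCt(vehicle) = 28.170 − 21.620 = 6.550
ΔCt(sorafenib-treated) = 23.720 − 22.090 = 1.630
ΔΔCt = 1.630 − 6.550 = -4.920
Fold change = 2^(−(-4.920)) = 2^4.920 = 30.2738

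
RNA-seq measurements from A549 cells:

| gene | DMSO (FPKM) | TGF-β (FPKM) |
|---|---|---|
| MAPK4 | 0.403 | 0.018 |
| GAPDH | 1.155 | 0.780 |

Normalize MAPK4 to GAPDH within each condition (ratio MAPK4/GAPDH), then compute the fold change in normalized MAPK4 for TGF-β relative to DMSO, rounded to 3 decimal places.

MAPK4/GAPDH (DMSO) = 0.403 / 1.155 = 0.34892
MAPK4/GAPDH (TGF-β) = 0.018 / 0.780 = 0.023077
Fold change = 0.023077 / 0.34892 = 0.0661

0.066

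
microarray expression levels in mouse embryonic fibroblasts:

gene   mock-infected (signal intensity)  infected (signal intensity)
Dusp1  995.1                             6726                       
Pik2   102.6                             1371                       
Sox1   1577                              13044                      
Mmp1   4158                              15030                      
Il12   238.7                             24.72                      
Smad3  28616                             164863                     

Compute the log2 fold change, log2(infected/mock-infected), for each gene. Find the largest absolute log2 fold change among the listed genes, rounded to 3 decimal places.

3.740

log2(6726/995.1) = 2.757  (Dusp1)
log2(1371/102.6) = 3.740  (Pik2)
log2(13044/1577) = 3.048  (Sox1)
log2(15030/4158) = 1.854  (Mmp1)
log2(24.72/238.7) = -3.271  (Il12)
log2(164863/28616) = 2.526  (Smad3)
The largest magnitude belongs to Pik2.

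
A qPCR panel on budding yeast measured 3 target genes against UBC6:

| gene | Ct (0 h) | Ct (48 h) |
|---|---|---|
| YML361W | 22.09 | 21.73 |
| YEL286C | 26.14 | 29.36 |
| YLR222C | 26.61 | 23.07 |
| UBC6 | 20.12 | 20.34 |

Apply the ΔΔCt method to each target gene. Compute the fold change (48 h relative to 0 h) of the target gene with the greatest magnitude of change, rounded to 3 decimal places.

YML361W: ΔΔCt = (21.73−20.34) − (22.09−20.12) = 1.39 − 1.97 = -0.58; fold change = 2^0.58 = 1.495
YEL286C: ΔΔCt = (29.36−20.34) − (26.14−20.12) = 9.02 − 6.02 = 3.00; fold change = 2^-3.00 = 0.125
YLR222C: ΔΔCt = (23.07−20.34) − (26.61−20.12) = 2.73 − 6.49 = -3.76; fold change = 2^3.76 = 13.548
YLR222C has the largest |ΔΔCt| = 3.76.

13.548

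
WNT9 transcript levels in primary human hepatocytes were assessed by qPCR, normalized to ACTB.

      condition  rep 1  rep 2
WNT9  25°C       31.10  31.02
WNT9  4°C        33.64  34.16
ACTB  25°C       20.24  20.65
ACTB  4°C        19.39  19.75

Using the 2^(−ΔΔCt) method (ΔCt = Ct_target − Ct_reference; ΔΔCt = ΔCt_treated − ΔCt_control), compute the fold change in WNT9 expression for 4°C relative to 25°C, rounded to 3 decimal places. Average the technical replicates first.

0.076

Mean Ct: WNT9 25°C 31.060; WNT9 4°C 33.900; ACTB 25°C 20.445; ACTB 4°C 19.570
ΔCt(25°C) = 31.060 − 20.445 = 10.615
ΔCt(4°C) = 33.900 − 19.570 = 14.330
ΔΔCt = 14.330 − 10.615 = 3.715
Fold change = 2^(−3.715) = 0.0762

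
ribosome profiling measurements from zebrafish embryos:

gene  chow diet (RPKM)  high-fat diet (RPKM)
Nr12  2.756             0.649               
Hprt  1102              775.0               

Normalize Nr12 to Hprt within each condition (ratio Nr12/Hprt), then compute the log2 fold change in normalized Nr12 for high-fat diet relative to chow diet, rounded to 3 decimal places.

-1.578

Nr12/Hprt (chow diet) = 2.756 / 1102 = 0.0025009
Nr12/Hprt (high-fat diet) = 0.649 / 775.0 = 0.00083742
Fold change = 0.00083742 / 0.0025009 = 0.3348
log2(0.3348) = -1.5784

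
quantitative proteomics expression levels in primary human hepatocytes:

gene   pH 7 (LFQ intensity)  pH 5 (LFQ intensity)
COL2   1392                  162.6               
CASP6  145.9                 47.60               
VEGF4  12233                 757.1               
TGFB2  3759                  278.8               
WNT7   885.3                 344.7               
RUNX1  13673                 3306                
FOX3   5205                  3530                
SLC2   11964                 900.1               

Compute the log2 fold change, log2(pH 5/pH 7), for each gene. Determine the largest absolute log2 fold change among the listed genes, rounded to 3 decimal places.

4.014

log2(162.6/1392) = -3.098  (COL2)
log2(47.60/145.9) = -1.616  (CASP6)
log2(757.1/12233) = -4.014  (VEGF4)
log2(278.8/3759) = -3.753  (TGFB2)
log2(344.7/885.3) = -1.361  (WNT7)
log2(3306/13673) = -2.048  (RUNX1)
log2(3530/5205) = -0.560  (FOX3)
log2(900.1/11964) = -3.732  (SLC2)
The largest magnitude belongs to VEGF4.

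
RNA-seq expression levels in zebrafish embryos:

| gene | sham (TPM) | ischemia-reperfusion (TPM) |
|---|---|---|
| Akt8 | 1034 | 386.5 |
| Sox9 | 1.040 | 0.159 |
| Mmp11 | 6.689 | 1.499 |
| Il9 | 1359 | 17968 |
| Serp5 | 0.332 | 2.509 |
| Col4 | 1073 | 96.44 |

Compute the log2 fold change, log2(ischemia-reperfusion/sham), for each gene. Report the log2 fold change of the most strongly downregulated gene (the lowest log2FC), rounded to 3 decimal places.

-3.476

log2(386.5/1034) = -1.420  (Akt8)
log2(0.159/1.040) = -2.709  (Sox9)
log2(1.499/6.689) = -2.158  (Mmp11)
log2(17968/1359) = 3.725  (Il9)
log2(2.509/0.332) = 2.918  (Serp5)
log2(96.44/1073) = -3.476  (Col4)
Col4 is most strongly downregulated.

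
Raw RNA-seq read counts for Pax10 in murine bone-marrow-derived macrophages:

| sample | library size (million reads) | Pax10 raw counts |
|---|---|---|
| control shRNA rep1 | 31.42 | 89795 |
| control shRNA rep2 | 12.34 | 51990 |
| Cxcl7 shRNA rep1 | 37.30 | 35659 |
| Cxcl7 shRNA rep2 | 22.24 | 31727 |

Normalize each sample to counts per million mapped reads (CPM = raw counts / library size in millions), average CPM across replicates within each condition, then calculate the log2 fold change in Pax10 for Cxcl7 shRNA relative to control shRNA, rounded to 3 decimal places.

CPM(control shRNA rep1) = 89795 / 31.42 = 2857.8931
CPM(control shRNA rep2) = 51990 / 12.34 = 4213.1280
CPM(Cxcl7 shRNA rep1) = 35659 / 37.30 = 956.0054
CPM(Cxcl7 shRNA rep2) = 31727 / 22.24 = 1426.5737
mean CPM(control shRNA) = 3535.5106; mean CPM(Cxcl7 shRNA) = 1191.2896
Fold change = 1191.2896 / 3535.5106 = 0.33695
log2(0.33695) = -1.5694

-1.569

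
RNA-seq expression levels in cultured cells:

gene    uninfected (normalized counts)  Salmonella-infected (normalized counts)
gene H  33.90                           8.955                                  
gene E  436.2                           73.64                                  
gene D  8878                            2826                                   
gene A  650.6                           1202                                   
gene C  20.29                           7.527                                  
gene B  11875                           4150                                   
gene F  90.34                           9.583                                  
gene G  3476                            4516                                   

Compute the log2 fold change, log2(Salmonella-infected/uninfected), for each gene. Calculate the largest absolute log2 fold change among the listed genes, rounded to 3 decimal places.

log2(8.955/33.90) = -1.921  (gene H)
log2(73.64/436.2) = -2.566  (gene E)
log2(2826/8878) = -1.651  (gene D)
log2(1202/650.6) = 0.886  (gene A)
log2(7.527/20.29) = -1.431  (gene C)
log2(4150/11875) = -1.517  (gene B)
log2(9.583/90.34) = -3.237  (gene F)
log2(4516/3476) = 0.378  (gene G)
The largest magnitude belongs to gene F.

3.237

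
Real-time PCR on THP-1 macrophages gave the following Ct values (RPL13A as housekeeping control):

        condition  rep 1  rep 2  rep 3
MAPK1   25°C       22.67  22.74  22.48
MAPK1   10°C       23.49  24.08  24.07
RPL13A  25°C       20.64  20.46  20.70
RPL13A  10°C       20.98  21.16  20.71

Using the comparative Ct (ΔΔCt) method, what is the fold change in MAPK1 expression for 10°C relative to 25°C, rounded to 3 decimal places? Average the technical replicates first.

Mean Ct: MAPK1 25°C 22.630; MAPK1 10°C 23.880; RPL13A 25°C 20.600; RPL13A 10°C 20.950
ΔCt(25°C) = 22.630 − 20.600 = 2.030
ΔCt(10°C) = 23.880 − 20.950 = 2.930
ΔΔCt = 2.930 − 2.030 = 0.900
Fold change = 2^(−0.900) = 0.5359

0.536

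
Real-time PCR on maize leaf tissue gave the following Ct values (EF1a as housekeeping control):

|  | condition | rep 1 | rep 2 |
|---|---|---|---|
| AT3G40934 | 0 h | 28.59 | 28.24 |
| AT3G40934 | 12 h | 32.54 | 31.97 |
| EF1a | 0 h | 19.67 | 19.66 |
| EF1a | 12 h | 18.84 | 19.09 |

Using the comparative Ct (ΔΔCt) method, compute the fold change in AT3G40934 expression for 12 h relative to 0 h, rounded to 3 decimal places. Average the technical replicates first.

Mean Ct: AT3G40934 0 h 28.415; AT3G40934 12 h 32.255; EF1a 0 h 19.665; EF1a 12 h 18.965
ΔCt(0 h) = 28.415 − 19.665 = 8.750
ΔCt(12 h) = 32.255 − 18.965 = 13.290
ΔΔCt = 13.290 − 8.750 = 4.540
Fold change = 2^(−4.540) = 0.0430

0.043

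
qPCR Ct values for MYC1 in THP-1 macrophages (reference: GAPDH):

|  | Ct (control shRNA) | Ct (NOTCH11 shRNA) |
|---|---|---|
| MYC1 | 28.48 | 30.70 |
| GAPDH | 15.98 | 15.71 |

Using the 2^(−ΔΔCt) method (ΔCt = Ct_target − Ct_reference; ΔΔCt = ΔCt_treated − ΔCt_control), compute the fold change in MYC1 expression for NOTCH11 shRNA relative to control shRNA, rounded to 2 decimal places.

ΔCt(control shRNA) = 28.480 − 15.980 = 12.500
ΔCt(NOTCH11 shRNA) = 30.700 − 15.710 = 14.990
ΔΔCt = 14.990 − 12.500 = 2.490
Fold change = 2^(−2.490) = 0.178

0.18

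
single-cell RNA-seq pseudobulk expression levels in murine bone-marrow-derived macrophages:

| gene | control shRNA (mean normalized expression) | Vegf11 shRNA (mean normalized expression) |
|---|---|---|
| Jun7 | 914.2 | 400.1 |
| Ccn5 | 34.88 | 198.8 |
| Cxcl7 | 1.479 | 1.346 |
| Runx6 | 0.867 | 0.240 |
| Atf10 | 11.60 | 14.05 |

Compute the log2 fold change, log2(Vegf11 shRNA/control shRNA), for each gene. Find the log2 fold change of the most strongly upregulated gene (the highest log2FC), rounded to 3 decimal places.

log2(400.1/914.2) = -1.192  (Jun7)
log2(198.8/34.88) = 2.511  (Ccn5)
log2(1.346/1.479) = -0.136  (Cxcl7)
log2(0.240/0.867) = -1.853  (Runx6)
log2(14.05/11.60) = 0.276  (Atf10)
Ccn5 is most strongly upregulated.

2.511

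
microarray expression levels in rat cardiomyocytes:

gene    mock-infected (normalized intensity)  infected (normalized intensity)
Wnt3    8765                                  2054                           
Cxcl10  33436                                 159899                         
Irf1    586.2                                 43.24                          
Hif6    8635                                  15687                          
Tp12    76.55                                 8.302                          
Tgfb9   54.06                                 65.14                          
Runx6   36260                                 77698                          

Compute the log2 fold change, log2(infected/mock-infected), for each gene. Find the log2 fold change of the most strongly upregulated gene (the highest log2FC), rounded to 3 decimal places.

log2(2054/8765) = -2.093  (Wnt3)
log2(159899/33436) = 2.258  (Cxcl10)
log2(43.24/586.2) = -3.761  (Irf1)
log2(15687/8635) = 0.861  (Hif6)
log2(8.302/76.55) = -3.205  (Tp12)
log2(65.14/54.06) = 0.269  (Tgfb9)
log2(77698/36260) = 1.099  (Runx6)
Cxcl10 is most strongly upregulated.

2.258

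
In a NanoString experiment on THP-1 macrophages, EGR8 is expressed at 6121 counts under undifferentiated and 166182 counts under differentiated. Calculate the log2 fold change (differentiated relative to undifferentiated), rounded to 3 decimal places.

Fold change = 166182 / 6121 = 27.1495
log2(27.1495) = 4.7629

4.763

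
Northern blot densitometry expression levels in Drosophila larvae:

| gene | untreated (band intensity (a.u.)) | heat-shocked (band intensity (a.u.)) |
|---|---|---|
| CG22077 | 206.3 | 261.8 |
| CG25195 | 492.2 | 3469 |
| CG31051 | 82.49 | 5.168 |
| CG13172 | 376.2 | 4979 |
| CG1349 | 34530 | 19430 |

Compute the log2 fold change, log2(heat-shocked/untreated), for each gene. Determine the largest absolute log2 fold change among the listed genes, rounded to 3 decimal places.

3.997

log2(261.8/206.3) = 0.344  (CG22077)
log2(3469/492.2) = 2.817  (CG25195)
log2(5.168/82.49) = -3.997  (CG31051)
log2(4979/376.2) = 3.726  (CG13172)
log2(19430/34530) = -0.830  (CG1349)
The largest magnitude belongs to CG31051.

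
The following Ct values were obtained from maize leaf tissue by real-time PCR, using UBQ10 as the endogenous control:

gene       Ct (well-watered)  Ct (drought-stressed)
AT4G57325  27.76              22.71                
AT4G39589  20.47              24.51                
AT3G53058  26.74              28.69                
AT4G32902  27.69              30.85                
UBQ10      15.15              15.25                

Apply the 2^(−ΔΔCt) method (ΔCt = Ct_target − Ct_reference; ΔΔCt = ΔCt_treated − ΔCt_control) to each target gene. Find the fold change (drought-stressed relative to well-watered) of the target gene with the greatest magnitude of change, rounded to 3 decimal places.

35.506

AT4G57325: ΔΔCt = (22.71−15.25) − (27.76−15.15) = 7.46 − 12.61 = -5.15; fold change = 2^5.15 = 35.506
AT4G39589: ΔΔCt = (24.51−15.25) − (20.47−15.15) = 9.26 − 5.32 = 3.94; fold change = 2^-3.94 = 0.065
AT3G53058: ΔΔCt = (28.69−15.25) − (26.74−15.15) = 13.44 − 11.59 = 1.85; fold change = 2^-1.85 = 0.277
AT4G32902: ΔΔCt = (30.85−15.25) − (27.69−15.15) = 15.60 − 12.54 = 3.06; fold change = 2^-3.06 = 0.120
AT4G57325 has the largest |ΔΔCt| = 5.15.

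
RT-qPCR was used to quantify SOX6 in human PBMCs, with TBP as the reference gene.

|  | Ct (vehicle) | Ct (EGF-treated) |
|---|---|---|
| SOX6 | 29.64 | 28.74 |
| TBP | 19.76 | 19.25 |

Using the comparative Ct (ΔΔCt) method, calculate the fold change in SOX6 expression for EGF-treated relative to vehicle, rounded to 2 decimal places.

1.31

ΔCt(vehicle) = 29.640 − 19.760 = 9.880
ΔCt(EGF-treated) = 28.740 − 19.250 = 9.490
ΔΔCt = 9.490 − 9.880 = -0.390
Fold change = 2^(−(-0.390)) = 2^0.390 = 1.310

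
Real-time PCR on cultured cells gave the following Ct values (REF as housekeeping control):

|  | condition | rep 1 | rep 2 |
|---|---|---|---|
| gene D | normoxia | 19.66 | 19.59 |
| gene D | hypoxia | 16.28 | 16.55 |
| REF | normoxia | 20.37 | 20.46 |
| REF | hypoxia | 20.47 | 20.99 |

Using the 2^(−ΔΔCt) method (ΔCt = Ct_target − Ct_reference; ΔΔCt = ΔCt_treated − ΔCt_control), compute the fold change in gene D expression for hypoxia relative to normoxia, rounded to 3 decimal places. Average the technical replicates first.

11.511

Mean Ct: gene D normoxia 19.625; gene D hypoxia 16.415; REF normoxia 20.415; REF hypoxia 20.730
ΔCt(normoxia) = 19.625 − 20.415 = -0.790
ΔCt(hypoxia) = 16.415 − 20.730 = -4.315
ΔΔCt = -4.315 − (-0.790) = -3.525
Fold change = 2^(−(-3.525)) = 2^3.525 = 11.5115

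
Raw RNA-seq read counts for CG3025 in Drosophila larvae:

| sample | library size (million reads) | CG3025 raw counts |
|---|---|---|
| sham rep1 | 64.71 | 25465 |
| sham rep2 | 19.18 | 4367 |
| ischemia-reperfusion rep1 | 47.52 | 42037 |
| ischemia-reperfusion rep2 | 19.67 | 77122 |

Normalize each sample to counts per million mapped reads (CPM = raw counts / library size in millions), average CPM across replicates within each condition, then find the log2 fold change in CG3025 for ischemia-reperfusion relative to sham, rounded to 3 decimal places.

2.952

CPM(sham rep1) = 25465 / 64.71 = 393.5250
CPM(sham rep2) = 4367 / 19.18 = 227.6851
CPM(ischemia-reperfusion rep1) = 42037 / 47.52 = 884.6170
CPM(ischemia-reperfusion rep2) = 77122 / 19.67 = 3920.7931
mean CPM(sham) = 310.6050; mean CPM(ischemia-reperfusion) = 2402.7050
Fold change = 2402.7050 / 310.6050 = 7.73556
log2(7.73556) = 2.9515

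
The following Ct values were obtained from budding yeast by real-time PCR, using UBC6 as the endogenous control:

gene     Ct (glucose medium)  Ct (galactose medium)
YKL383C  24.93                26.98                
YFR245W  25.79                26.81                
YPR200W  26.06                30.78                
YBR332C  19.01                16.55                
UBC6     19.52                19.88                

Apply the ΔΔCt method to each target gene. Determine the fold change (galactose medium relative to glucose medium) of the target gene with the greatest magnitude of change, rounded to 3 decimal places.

0.049

YKL383C: ΔΔCt = (26.98−19.88) − (24.93−19.52) = 7.10 − 5.41 = 1.69; fold change = 2^-1.69 = 0.310
YFR245W: ΔΔCt = (26.81−19.88) − (25.79−19.52) = 6.93 − 6.27 = 0.66; fold change = 2^-0.66 = 0.633
YPR200W: ΔΔCt = (30.78−19.88) − (26.06−19.52) = 10.90 − 6.54 = 4.36; fold change = 2^-4.36 = 0.049
YBR332C: ΔΔCt = (16.55−19.88) − (19.01−19.52) = -3.33 − (-0.51) = -2.82; fold change = 2^2.82 = 7.062
YPR200W has the largest |ΔΔCt| = 4.36.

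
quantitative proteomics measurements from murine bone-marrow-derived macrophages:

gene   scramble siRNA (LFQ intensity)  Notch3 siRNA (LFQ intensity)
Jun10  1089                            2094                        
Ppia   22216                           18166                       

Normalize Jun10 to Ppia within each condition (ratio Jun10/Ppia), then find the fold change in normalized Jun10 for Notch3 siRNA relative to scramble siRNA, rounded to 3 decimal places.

Jun10/Ppia (scramble siRNA) = 1089 / 22216 = 0.049019
Jun10/Ppia (Notch3 siRNA) = 2094 / 18166 = 0.11527
Fold change = 0.11527 / 0.049019 = 2.3516

2.352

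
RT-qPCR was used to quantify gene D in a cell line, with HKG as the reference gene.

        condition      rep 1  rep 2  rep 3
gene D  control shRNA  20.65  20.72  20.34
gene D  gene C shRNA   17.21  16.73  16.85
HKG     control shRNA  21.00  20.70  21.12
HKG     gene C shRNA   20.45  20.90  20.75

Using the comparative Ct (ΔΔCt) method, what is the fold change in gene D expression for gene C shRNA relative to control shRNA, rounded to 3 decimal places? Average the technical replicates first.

10.556

Mean Ct: gene D control shRNA 20.570; gene D gene C shRNA 16.930; HKG control shRNA 20.940; HKG gene C shRNA 20.700
ΔCt(control shRNA) = 20.570 − 20.940 = -0.370
ΔCt(gene C shRNA) = 16.930 − 20.700 = -3.770
ΔΔCt = -3.770 − (-0.370) = -3.400
Fold change = 2^(−(-3.400)) = 2^3.400 = 10.5561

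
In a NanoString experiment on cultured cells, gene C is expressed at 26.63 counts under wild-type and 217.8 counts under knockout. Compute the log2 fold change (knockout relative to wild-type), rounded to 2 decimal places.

Fold change = 217.8 / 26.63 = 8.1787
log2(8.1787) = 3.032

3.03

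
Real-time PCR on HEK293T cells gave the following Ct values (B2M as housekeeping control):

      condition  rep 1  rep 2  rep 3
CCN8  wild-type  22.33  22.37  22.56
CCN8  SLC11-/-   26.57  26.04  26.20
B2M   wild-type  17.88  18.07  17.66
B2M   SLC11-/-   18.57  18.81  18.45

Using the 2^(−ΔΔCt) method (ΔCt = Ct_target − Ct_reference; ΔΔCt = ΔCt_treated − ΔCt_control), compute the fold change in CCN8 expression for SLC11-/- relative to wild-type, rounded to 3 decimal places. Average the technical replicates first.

Mean Ct: CCN8 wild-type 22.420; CCN8 SLC11-/- 26.270; B2M wild-type 17.870; B2M SLC11-/- 18.610
ΔCt(wild-type) = 22.420 − 17.870 = 4.550
ΔCt(SLC11-/-) = 26.270 − 18.610 = 7.660
ΔΔCt = 7.660 − 4.550 = 3.110
Fold change = 2^(−3.110) = 0.1158

0.116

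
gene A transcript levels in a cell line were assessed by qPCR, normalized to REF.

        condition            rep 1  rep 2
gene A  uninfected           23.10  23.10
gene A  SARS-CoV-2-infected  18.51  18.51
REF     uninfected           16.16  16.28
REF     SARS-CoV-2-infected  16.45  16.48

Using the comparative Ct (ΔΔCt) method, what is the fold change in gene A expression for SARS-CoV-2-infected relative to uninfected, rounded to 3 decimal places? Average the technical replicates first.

28.542

Mean Ct: gene A uninfected 23.100; gene A SARS-CoV-2-infected 18.510; REF uninfected 16.220; REF SARS-CoV-2-infected 16.465
ΔCt(uninfected) = 23.100 − 16.220 = 6.880
ΔCt(SARS-CoV-2-infected) = 18.510 − 16.465 = 2.045
ΔΔCt = 2.045 − 6.880 = -4.835
Fold change = 2^(−(-4.835)) = 2^4.835 = 28.5417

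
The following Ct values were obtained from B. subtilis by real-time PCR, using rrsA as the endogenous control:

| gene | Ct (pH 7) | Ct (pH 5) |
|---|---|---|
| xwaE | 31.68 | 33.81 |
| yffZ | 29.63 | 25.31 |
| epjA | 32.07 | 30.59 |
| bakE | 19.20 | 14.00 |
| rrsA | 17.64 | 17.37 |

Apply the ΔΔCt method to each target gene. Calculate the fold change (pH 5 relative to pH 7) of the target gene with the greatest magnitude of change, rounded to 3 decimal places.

xwaE: ΔΔCt = (33.81−17.37) − (31.68−17.64) = 16.44 − 14.04 = 2.40; fold change = 2^-2.40 = 0.189
yffZ: ΔΔCt = (25.31−17.37) − (29.63−17.64) = 7.94 − 11.99 = -4.05; fold change = 2^4.05 = 16.564
epjA: ΔΔCt = (30.59−17.37) − (32.07−17.64) = 13.22 − 14.43 = -1.21; fold change = 2^1.21 = 2.313
bakE: ΔΔCt = (14.00−17.37) − (19.20−17.64) = -3.37 − 1.56 = -4.93; fold change = 2^4.93 = 30.484
bakE has the largest |ΔΔCt| = 4.93.

30.484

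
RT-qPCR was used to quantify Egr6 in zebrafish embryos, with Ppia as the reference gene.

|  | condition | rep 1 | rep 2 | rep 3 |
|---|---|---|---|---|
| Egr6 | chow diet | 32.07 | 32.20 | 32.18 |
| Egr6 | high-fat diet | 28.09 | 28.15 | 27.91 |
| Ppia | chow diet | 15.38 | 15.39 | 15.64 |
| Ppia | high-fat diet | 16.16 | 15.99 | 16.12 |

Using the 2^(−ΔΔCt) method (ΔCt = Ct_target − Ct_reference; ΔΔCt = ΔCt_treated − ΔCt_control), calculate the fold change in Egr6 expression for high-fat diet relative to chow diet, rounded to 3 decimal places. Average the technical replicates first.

Mean Ct: Egr6 chow diet 32.150; Egr6 high-fat diet 28.050; Ppia chow diet 15.470; Ppia high-fat diet 16.090
ΔCt(chow diet) = 32.150 − 15.470 = 16.680
ΔCt(high-fat diet) = 28.050 − 16.090 = 11.960
ΔΔCt = 11.960 − 16.680 = -4.720
Fold change = 2^(−(-4.720)) = 2^4.720 = 26.3549

26.355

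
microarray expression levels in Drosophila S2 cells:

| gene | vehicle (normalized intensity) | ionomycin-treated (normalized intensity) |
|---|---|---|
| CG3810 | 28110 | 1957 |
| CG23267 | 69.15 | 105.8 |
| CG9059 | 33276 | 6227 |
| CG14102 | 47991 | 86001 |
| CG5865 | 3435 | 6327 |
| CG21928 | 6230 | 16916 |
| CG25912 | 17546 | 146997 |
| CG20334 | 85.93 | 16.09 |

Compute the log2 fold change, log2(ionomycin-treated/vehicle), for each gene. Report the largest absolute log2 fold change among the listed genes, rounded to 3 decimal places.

log2(1957/28110) = -3.844  (CG3810)
log2(105.8/69.15) = 0.614  (CG23267)
log2(6227/33276) = -2.418  (CG9059)
log2(86001/47991) = 0.842  (CG14102)
log2(6327/3435) = 0.881  (CG5865)
log2(16916/6230) = 1.441  (CG21928)
log2(146997/17546) = 3.067  (CG25912)
log2(16.09/85.93) = -2.417  (CG20334)
The largest magnitude belongs to CG3810.

3.844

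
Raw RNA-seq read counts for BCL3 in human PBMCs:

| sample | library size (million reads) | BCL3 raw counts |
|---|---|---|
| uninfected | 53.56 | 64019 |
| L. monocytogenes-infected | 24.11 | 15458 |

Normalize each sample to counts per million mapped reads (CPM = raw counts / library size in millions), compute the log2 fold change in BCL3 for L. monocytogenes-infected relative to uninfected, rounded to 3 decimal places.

CPM(uninfected) = 64019 / 53.56 = 1195.2763
CPM(L. monocytogenes-infected) = 15458 / 24.11 = 641.1448
Fold change = 641.1448 / 1195.2763 = 0.53640
log2(0.53640) = -0.8986

-0.899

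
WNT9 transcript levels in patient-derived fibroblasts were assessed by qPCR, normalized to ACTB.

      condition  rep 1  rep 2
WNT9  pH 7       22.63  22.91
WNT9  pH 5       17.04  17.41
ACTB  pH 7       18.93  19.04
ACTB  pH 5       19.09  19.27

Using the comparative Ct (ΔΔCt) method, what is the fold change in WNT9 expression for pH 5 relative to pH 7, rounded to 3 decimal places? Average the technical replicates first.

Mean Ct: WNT9 pH 7 22.770; WNT9 pH 5 17.225; ACTB pH 7 18.985; ACTB pH 5 19.180
ΔCt(pH 7) = 22.770 − 18.985 = 3.785
ΔCt(pH 5) = 17.225 − 19.180 = -1.955
ΔΔCt = -1.955 − 3.785 = -5.740
Fold change = 2^(−(-5.740)) = 2^5.740 = 53.4456

53.446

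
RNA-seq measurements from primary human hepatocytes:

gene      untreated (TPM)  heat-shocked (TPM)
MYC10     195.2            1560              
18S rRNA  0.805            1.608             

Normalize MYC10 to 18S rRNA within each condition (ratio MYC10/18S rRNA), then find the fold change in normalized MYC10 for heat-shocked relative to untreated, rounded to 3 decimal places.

4.001

MYC10/18S rRNA (untreated) = 195.2 / 0.805 = 242.48
MYC10/18S rRNA (heat-shocked) = 1560 / 1.608 = 970.15
Fold change = 970.15 / 242.48 = 4.0009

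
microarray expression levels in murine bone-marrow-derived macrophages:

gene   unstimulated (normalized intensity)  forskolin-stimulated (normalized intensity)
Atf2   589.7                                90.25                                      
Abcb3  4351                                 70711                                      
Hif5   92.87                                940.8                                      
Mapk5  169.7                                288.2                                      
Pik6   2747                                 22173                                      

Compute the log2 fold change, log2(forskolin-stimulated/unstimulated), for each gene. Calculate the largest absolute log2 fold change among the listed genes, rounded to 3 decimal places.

4.023

log2(90.25/589.7) = -2.708  (Atf2)
log2(70711/4351) = 4.023  (Abcb3)
log2(940.8/92.87) = 3.341  (Hif5)
log2(288.2/169.7) = 0.764  (Mapk5)
log2(22173/2747) = 3.013  (Pik6)
The largest magnitude belongs to Abcb3.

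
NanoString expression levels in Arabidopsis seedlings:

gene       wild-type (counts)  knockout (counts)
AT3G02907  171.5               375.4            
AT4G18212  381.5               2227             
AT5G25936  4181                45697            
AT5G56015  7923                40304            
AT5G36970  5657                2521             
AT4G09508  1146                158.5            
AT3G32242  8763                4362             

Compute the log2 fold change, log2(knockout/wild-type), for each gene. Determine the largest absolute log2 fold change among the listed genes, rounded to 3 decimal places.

log2(375.4/171.5) = 1.130  (AT3G02907)
log2(2227/381.5) = 2.545  (AT4G18212)
log2(45697/4181) = 3.450  (AT5G25936)
log2(40304/7923) = 2.347  (AT5G56015)
log2(2521/5657) = -1.166  (AT5G36970)
log2(158.5/1146) = -2.854  (AT4G09508)
log2(4362/8763) = -1.006  (AT3G32242)
The largest magnitude belongs to AT5G25936.

3.450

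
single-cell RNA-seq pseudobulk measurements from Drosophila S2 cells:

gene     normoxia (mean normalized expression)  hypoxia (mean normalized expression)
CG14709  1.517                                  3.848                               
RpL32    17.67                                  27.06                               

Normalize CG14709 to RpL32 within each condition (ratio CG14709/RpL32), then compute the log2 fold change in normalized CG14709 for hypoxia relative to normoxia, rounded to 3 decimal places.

CG14709/RpL32 (normoxia) = 1.517 / 17.67 = 0.085852
CG14709/RpL32 (hypoxia) = 3.848 / 27.06 = 0.1422
Fold change = 0.1422 / 0.085852 = 1.6564
log2(1.6564) = 0.7280

0.728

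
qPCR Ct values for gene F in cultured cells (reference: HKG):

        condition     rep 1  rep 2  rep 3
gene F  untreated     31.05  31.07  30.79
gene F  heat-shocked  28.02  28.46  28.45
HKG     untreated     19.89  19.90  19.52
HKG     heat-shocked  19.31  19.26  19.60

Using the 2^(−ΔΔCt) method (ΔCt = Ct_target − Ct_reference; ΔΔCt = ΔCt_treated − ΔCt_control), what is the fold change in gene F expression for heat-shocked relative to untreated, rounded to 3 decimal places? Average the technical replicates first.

Mean Ct: gene F untreated 30.970; gene F heat-shocked 28.310; HKG untreated 19.770; HKG heat-shocked 19.390
ΔCt(untreated) = 30.970 − 19.770 = 11.200
ΔCt(heat-shocked) = 28.310 − 19.390 = 8.920
ΔΔCt = 8.920 − 11.200 = -2.280
Fold change = 2^(−(-2.280)) = 2^2.280 = 4.8568

4.857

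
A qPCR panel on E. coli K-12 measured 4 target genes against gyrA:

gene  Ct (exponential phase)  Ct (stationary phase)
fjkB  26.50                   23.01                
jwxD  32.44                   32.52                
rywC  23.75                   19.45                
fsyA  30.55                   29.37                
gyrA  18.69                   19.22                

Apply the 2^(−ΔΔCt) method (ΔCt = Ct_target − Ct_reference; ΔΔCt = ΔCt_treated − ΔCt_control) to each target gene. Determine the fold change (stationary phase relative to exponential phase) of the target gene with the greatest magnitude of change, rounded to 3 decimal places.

28.443

fjkB: ΔΔCt = (23.01−19.22) − (26.50−18.69) = 3.79 − 7.81 = -4.02; fold change = 2^4.02 = 16.223
jwxD: ΔΔCt = (32.52−19.22) − (32.44−18.69) = 13.30 − 13.75 = -0.45; fold change = 2^0.45 = 1.366
rywC: ΔΔCt = (19.45−19.22) − (23.75−18.69) = 0.23 − 5.06 = -4.83; fold change = 2^4.83 = 28.443
fsyA: ΔΔCt = (29.37−19.22) − (30.55−18.69) = 10.15 − 11.86 = -1.71; fold change = 2^1.71 = 3.272
rywC has the largest |ΔΔCt| = 4.83.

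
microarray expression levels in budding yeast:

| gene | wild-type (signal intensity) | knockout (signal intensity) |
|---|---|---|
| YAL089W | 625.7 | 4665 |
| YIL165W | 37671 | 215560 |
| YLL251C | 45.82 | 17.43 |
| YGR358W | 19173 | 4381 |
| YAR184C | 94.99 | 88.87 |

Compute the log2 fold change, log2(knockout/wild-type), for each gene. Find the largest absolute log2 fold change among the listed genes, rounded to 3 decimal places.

2.898

log2(4665/625.7) = 2.898  (YAL089W)
log2(215560/37671) = 2.517  (YIL165W)
log2(17.43/45.82) = -1.394  (YLL251C)
log2(4381/19173) = -2.130  (YGR358W)
log2(88.87/94.99) = -0.096  (YAR184C)
The largest magnitude belongs to YAL089W.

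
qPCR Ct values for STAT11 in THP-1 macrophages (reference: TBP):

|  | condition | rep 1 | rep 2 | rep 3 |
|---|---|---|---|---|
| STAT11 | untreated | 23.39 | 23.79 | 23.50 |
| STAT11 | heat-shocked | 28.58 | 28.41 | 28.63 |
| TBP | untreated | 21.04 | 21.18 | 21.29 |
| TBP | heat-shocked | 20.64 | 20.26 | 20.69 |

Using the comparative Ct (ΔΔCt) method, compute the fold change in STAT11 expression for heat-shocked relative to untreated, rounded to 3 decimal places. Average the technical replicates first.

Mean Ct: STAT11 untreated 23.560; STAT11 heat-shocked 28.540; TBP untreated 21.170; TBP heat-shocked 20.530
ΔCt(untreated) = 23.560 − 21.170 = 2.390
ΔCt(heat-shocked) = 28.540 − 20.530 = 8.010
ΔΔCt = 8.010 − 2.390 = 5.620
Fold change = 2^(−5.620) = 0.0203

0.020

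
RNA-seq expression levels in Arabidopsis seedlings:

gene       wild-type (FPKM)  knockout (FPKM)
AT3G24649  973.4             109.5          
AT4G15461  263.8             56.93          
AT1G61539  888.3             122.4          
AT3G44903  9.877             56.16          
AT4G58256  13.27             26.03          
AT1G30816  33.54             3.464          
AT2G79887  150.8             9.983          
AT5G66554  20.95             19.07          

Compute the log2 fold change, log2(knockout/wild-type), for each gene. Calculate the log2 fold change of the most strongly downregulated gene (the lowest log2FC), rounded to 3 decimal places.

log2(109.5/973.4) = -3.152  (AT3G24649)
log2(56.93/263.8) = -2.212  (AT4G15461)
log2(122.4/888.3) = -2.859  (AT1G61539)
log2(56.16/9.877) = 2.507  (AT3G44903)
log2(26.03/13.27) = 0.972  (AT4G58256)
log2(3.464/33.54) = -3.275  (AT1G30816)
log2(9.983/150.8) = -3.917  (AT2G79887)
log2(19.07/20.95) = -0.136  (AT5G66554)
AT2G79887 is most strongly downregulated.

-3.917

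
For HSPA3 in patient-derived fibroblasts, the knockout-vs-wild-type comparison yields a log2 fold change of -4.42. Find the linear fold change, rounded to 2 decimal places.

0.05

Fold change = 2^(-4.42) = 0.047
That is, HSPA3 drops to 4.7% of the wild-type level.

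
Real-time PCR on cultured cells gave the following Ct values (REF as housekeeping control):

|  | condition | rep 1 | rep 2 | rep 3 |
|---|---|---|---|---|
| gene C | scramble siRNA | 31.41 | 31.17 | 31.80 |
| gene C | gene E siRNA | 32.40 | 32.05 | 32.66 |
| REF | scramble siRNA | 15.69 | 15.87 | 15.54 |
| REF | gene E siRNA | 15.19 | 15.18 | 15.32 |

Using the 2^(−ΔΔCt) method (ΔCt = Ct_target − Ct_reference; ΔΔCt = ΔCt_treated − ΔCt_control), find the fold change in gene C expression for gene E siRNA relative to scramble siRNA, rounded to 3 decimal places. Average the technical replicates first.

Mean Ct: gene C scramble siRNA 31.460; gene C gene E siRNA 32.370; REF scramble siRNA 15.700; REF gene E siRNA 15.230
ΔCt(scramble siRNA) = 31.460 − 15.700 = 15.760
ΔCt(gene E siRNA) = 32.370 − 15.230 = 17.140
ΔΔCt = 17.140 − 15.760 = 1.380
Fold change = 2^(−1.380) = 0.3842

0.384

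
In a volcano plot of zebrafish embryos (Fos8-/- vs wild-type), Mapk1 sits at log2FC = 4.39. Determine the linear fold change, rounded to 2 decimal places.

Fold change = 2^(4.39) = 20.966

20.97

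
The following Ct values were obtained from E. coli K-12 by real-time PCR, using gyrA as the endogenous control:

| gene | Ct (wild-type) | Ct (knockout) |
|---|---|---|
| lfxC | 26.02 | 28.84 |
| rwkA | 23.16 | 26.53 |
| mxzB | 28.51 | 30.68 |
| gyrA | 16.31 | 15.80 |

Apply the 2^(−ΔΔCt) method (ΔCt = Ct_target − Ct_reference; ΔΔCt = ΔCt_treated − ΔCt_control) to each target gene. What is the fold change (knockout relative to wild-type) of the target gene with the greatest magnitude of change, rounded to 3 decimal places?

lfxC: ΔΔCt = (28.84−15.80) − (26.02−16.31) = 13.04 − 9.71 = 3.33; fold change = 2^-3.33 = 0.099
rwkA: ΔΔCt = (26.53−15.80) − (23.16−16.31) = 10.73 − 6.85 = 3.88; fold change = 2^-3.88 = 0.068
mxzB: ΔΔCt = (30.68−15.80) − (28.51−16.31) = 14.88 − 12.20 = 2.68; fold change = 2^-2.68 = 0.156
rwkA has the largest |ΔΔCt| = 3.88.

0.068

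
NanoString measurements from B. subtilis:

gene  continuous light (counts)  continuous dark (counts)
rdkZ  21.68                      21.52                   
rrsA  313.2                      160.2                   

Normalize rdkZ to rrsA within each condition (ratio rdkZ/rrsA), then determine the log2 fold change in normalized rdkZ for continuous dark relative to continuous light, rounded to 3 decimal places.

rdkZ/rrsA (continuous light) = 21.68 / 313.2 = 0.069221
rdkZ/rrsA (continuous dark) = 21.52 / 160.2 = 0.13433
Fold change = 0.13433 / 0.069221 = 1.9406
log2(1.9406) = 0.9565

0.957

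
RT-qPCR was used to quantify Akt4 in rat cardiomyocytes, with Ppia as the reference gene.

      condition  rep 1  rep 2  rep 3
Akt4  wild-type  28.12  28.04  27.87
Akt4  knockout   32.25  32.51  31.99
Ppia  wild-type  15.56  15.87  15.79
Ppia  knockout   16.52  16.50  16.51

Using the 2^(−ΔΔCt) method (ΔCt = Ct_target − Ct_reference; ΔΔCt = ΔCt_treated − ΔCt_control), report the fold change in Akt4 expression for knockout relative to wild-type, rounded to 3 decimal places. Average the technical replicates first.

Mean Ct: Akt4 wild-type 28.010; Akt4 knockout 32.250; Ppia wild-type 15.740; Ppia knockout 16.510
ΔCt(wild-type) = 28.010 − 15.740 = 12.270
ΔCt(knockout) = 32.250 − 16.510 = 15.740
ΔΔCt = 15.740 − 12.270 = 3.470
Fold change = 2^(−3.470) = 0.0902

0.090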